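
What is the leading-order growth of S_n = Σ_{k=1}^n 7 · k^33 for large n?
S_n ~ 7 · n^34 / 34

By integral comparison (Euler-Maclaurin), Σ_{k=1}^n 7 · k^33 = 7 · ∫_0^n x^33 dx + O(n^33) = 7 · n^34/34 + O(n^33). (Equivalently, Faulhaber's formula gives the same leading term.)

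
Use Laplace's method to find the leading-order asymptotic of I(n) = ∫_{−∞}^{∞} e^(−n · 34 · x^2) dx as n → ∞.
I(n) = sqrt(π/(34n))

Here φ(x) = 34 · x^2 has its unique minimum at x* = 0 with φ(x*) = 0 and φ''(x*) = 68. Laplace's method gives
  I(n) ~ e^(−n φ(x*)) · sqrt(2π / (n · φ''(x*))) = sqrt(2π / (68n)) = sqrt(π/(34n)).
This is exact: substituting u = (x − 0)·sqrt(34n) gives I(n) = (1/sqrt(34n)) ∫_{−∞}^{∞} e^(−u^2) du = sqrt(π/(34n)).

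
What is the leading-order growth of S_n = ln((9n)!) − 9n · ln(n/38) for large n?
S_n ~ 9n · (ln 342 − 1) + O(ln n)

Stirling: ln((9n)!) = 9n ln(9n) − 9n + O(ln n).
  S_n = 9n ln(9n) − 9n − 9n ln(n/38) + O(ln n)
      = 9n ln(9n) − 9n ln n + 9n ln 38 − 9n + O(ln n)
      = 9n ln 9 + 9n ln 38 − 9n + O(ln n)
      = 9n (ln 342 − 1) + O(ln n).
Numerically ln(342) − 1 ≈ 4.8348.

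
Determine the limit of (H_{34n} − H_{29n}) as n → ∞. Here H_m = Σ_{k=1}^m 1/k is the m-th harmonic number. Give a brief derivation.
lim = ln(34/29)

Euler-Maclaurin gives H_m = ln m + γ + 1/(2m) + O(1/m^2). The γ and O(1/m) terms cancel in the difference:
  H_{34n} − H_{29n} = ln(34n) − ln(29n) + O(1/n) = ln(34/29) + O(1/n).
Hence the limit is ln(34/29).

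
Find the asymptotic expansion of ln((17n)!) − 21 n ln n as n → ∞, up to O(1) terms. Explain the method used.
ln((17n)!) − 21 n ln n = −4 n ln n + 17(ln 17 − 1) n + (1/2) ln(2π·17n) + O(1/n)

Stirling: ln((17n)!) = 17n ln(17n) − 17n + (1/2) ln(2π·17n) + O(1/n).
Expand 17n ln(17n) = 17n (ln n + ln 17) = 17n ln n + 17n ln 17.
Subtract 21n ln n: leading term is (17 − 21) n ln n = −4 n ln n. The next term is 17n ln 17 − 17n = 17(ln 17 − 1) n. Then the (1/2) ln(2π·17n) correction.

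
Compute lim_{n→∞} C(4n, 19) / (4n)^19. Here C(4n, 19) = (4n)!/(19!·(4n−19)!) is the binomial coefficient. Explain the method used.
lim = 1/19! = 1/121645100408832000

With N = 4n → ∞: C(N, 19) / N^19 = [N(N−1)…(N−18)] / (19! · N^19) = (1/19!) · 1 · (1 − 1/(4n)) · … · (1 − 18/(4n)). Each factor → 1 as N → ∞, so the limit is 1/19! = 1/121645100408832000.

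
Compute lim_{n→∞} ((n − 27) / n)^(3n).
lim = e^(−81)

Rewrite as (1 − 27/n)^(3n). By the standard limit (1 + x/n)^n → e^x, we have (1 − 27/n)^n → e^(−27), and raising to the 3rd power gives e^(−81).
More precisely, ln[(1 − 27/n)^(3n)] = 3n · ln(1 − 27/n) = 3n · (-27/n + O(1/n^2)) = -81 + O(1/n) → -81.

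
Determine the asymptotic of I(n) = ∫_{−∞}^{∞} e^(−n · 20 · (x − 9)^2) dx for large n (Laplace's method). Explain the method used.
I(n) = sqrt(π/(20n))

Here φ(x) = 20 · (x − 9)^2 has its unique minimum at x* = 9 with φ(x*) = 0 and φ''(x*) = 40. Laplace's method gives
  I(n) ~ e^(−n φ(x*)) · sqrt(2π / (n · φ''(x*))) = sqrt(2π / (40n)) = sqrt(π/(20n)).
This is exact: substituting u = (x − 9)·sqrt(20n) gives I(n) = (1/sqrt(20n)) ∫_{−∞}^{∞} e^(−u^2) du = sqrt(π/(20n)).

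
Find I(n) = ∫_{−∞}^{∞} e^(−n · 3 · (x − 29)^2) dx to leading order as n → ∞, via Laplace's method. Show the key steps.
I(n) = sqrt(π/(3n))

Here φ(x) = 3 · (x − 29)^2 has its unique minimum at x* = 29 with φ(x*) = 0 and φ''(x*) = 6. Laplace's method gives
  I(n) ~ e^(−n φ(x*)) · sqrt(2π / (n · φ''(x*))) = sqrt(2π / (6n)) = sqrt(π/(3n)).
This is exact: substituting u = (x − 29)·sqrt(3n) gives I(n) = (1/sqrt(3n)) ∫_{−∞}^{∞} e^(−u^2) du = sqrt(π/(3n)).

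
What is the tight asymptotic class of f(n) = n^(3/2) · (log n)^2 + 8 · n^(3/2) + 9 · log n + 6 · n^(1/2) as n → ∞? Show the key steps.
f(n) ∈ Θ(n^(3/2) · (log n)^2)

Compare the terms by growth order. For large n, n^a · (log n)^b dominates n^a' · (log n)^b' iff a > a', or (a = a' and b > b'). Ranking the 4 terms shows the dominant one is n^(3/2) · (log n)^2. Hence f(n) ∈ Θ(n^(3/2) · (log n)^2).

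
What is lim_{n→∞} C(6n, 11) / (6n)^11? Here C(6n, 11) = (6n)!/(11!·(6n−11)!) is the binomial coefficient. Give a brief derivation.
lim = 1/11! = 1/39916800

With N = 6n → ∞: C(N, 11) / N^11 = [N(N−1)…(N−10)] / (11! · N^11) = (1/11!) · 1 · (1 − 1/(6n)) · … · (1 − 10/(6n)). Each factor → 1 as N → ∞, so the limit is 1/11! = 1/39916800.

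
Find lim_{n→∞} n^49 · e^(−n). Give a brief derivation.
lim = 0

Exponentials with base > 1 dominate every fixed polynomial: for any fixed c, n^c / e^n → 0 as n → ∞ (e.g. by the ratio test, or since e^n grows faster than any power of n). Hence n^49 · e^(−n) = n^49 / e^n → 0.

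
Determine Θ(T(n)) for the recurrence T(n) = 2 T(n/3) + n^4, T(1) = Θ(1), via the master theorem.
T(n) = Θ(n^4)

log_3 2 ≈ 0.631. f(n) = n^4 dominates n^(log_3 2) since 4 > 0.631, and the regularity condition a·f(n/b) = 2·(n/3)^4 = (2/81)·n^4 ≤ c·f(n) holds with c = 2/81 ≈ 0.0247 < 1. So this is Case 3: T(n) = Θ(f(n)) = Θ(n^4).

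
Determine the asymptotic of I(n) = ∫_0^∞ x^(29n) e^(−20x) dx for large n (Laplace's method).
I(n) ~ (sqrt(2π·29n) / 20) · (29n/(20e))^(29n)

Write the integrand as exp(29n ln x − 20x) and set f(x) = 29n ln x − 20x. Then f'(x) = 29n/x − 20 = 0 at x* = 29n/20, and f''(x*) = −29n/x*^2 = −20^2/(29n). Laplace's method (interior maximum) gives
  I(n) ~ e^(f(x*)) · sqrt(2π / |f''(x*)|)
        = exp(29n ln(29n/20) − 29n) · sqrt(2π · 29n / 20^2)
        = (29n/20)^(29n) e^(−29n) · sqrt(2π·29n) / 20
        = (sqrt(2π·29n) / 20) · (29n/(20e))^(29n).
This matches Γ(29n+1)/20^(29n+1) with Stirling applied to Γ.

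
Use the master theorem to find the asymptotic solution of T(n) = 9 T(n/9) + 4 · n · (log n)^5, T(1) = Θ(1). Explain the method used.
T(n) = Θ(n · (log n)^6)

Here log_9 9 = 1 and f(n) = 4 · n · (log n)^5 = Θ(n^(log_9 9) · (log n)^5). This is the extended Case 2 of the master theorem (f matches the critical exponent up to log factors), giving T(n) = Θ(n^(log_9 9) · (log n)^(5+1)) = Θ(n · (log n)^6).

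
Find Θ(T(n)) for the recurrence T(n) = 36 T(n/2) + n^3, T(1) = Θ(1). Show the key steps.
T(n) = Θ(n^(log_2 36))

Master theorem: compare f(n) = n^3 to n^(log_2 36) where log_2 36 ≈ 5.170. Since 3 < log_2 36, we have f(n) = O(n^(log_2 36 − ε)) for some ε > 0 — Case 1. Hence T(n) = Θ(n^(log_2 36)).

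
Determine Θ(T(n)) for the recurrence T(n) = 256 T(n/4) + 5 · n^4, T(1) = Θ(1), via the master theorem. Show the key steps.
T(n) = Θ(n^4 log n)

log_4 256 = 4, and f(n) = 5 · n^4 = Θ(n^(log_4 256)). This is Case 2 of the master theorem: T(n) = Θ(f(n) · log n) = Θ(n^4 log n).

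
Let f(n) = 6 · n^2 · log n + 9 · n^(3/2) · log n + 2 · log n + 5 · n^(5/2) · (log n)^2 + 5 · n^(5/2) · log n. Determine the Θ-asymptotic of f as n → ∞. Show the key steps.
f(n) ∈ Θ(n^(5/2) · (log n)^2)

Compare the terms by growth order. For large n, n^a · (log n)^b dominates n^a' · (log n)^b' iff a > a', or (a = a' and b > b'). Ranking the 5 terms shows the dominant one is 5 · n^(5/2) · (log n)^2. Hence f(n) ∈ Θ(n^(5/2) · (log n)^2).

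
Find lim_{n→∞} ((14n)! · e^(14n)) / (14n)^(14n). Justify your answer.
lim = ∞

Stirling: (14n)! ~ sqrt(2π·14n) · (14n/e)^(14n). Hence
  (14n)! · e^(14n) / (14n)^(14n) ~ sqrt(2π·14n) = sqrt(2π·14) · sqrt(n) → ∞.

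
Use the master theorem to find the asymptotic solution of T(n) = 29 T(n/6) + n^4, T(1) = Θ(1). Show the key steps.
T(n) = Θ(n^4)

log_6 29 ≈ 1.879. f(n) = n^4 dominates n^(log_6 29) since 4 > 1.879, and the regularity condition a·f(n/b) = 29·(n/6)^4 = (29/1296)·n^4 ≤ c·f(n) holds with c = 29/1296 ≈ 0.0224 < 1. So this is Case 3: T(n) = Θ(f(n)) = Θ(n^4).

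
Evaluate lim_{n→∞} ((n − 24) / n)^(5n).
lim = e^(−120)

Rewrite as (1 − 24/n)^(5n). By the standard limit (1 + x/n)^n → e^x, we have (1 − 24/n)^n → e^(−24), and raising to the 5th power gives e^(−120).
More precisely, ln[(1 − 24/n)^(5n)] = 5n · ln(1 − 24/n) = 5n · (-24/n + O(1/n^2)) = -120 + O(1/n) → -120.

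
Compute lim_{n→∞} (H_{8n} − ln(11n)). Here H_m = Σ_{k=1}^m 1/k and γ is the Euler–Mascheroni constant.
lim = ln(8/11) + γ

By Euler-Maclaurin, H_m = ln m + γ + O(1/m). So
  H_{8n} − ln(11n) = ln(8n) + γ − ln(11n) + O(1/n)
                       = ln(8/11) + γ + O(1/n).
Hence the limit is ln(8/11) + γ.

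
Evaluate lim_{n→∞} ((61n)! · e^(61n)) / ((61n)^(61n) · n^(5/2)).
lim = 0

Stirling: (61n)! ~ sqrt(2π·61n) · (61n/e)^(61n). Hence
  (61n)! · e^(61n) / (61n)^(61n) ~ sqrt(2π·61n).
Dividing by n^(5/2): sqrt(2π·61n) / n^(5/2) = sqrt(2π·61) · n^((1−5)/2), so the expression behaves like sqrt(2π·61) · n^((1−5)/2) → 0.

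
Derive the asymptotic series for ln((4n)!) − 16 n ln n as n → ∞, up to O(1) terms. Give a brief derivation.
ln((4n)!) − 16 n ln n = −12 n ln n + 4(ln 4 − 1) n + (1/2) ln(2π·4n) + O(1/n)

Stirling: ln((4n)!) = 4n ln(4n) − 4n + (1/2) ln(2π·4n) + O(1/n).
Expand 4n ln(4n) = 4n (ln n + ln 4) = 4n ln n + 4n ln 4.
Subtract 16n ln n: leading term is (4 − 16) n ln n = −12 n ln n. The next term is 4n ln 4 − 4n = 4(ln 4 − 1) n. Then the (1/2) ln(2π·4n) correction.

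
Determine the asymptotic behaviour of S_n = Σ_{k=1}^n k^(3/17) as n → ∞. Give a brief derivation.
S_n ~ (17/20) · n^(20/17)

Integral comparison: Σ_{k=1}^n k^(3/17) = ∫_0^n x^(3/17) dx + O(n^(3/17)). The integral is n^(1 + 3/17) / (1 + 3/17) = n^((3+17)/17) / ((3+17)/17) = (17/20) · n^(20/17).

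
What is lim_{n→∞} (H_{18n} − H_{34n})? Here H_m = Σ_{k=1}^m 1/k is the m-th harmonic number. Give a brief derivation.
lim = ln(18/34) = ln(9/17)

Euler-Maclaurin gives H_m = ln m + γ + 1/(2m) + O(1/m^2). The γ and O(1/m) terms cancel in the difference:
  H_{18n} − H_{34n} = ln(18n) − ln(34n) + O(1/n) = ln(18/34) + O(1/n).
Hence the limit is ln(18/34) = ln(9/17).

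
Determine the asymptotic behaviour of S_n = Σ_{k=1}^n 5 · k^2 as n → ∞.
S_n ~ 5 · n^3 / 3

By integral comparison (Euler-Maclaurin), Σ_{k=1}^n 5 · k^2 = 5 · ∫_0^n x^2 dx + O(n^2) = 5 · n^3/3 + O(n^2). (Equivalently, Faulhaber's formula gives the same leading term.)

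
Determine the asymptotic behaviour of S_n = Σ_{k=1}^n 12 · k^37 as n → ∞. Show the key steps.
S_n ~ 6 · n^38 / 19

By integral comparison (Euler-Maclaurin), Σ_{k=1}^n 12 · k^37 = 12 · ∫_0^n x^37 dx + O(n^37) = 12 · n^38/38 = 6 · n^38 / 19 + O(n^37). (Equivalently, Faulhaber's formula gives the same leading term.)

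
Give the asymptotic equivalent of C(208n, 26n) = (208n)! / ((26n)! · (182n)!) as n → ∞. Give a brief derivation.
C(208n, 26n) ~ (16777216/823543)^(26n) · sqrt(4/(7π·26n))

Write N = 26n. Apply Stirling to each factorial:
  (8N)! ~ sqrt(2π·8N) · (8N/e)^(8N),
  N! ~ sqrt(2π N) · (N/e)^N,
  (7N)! ~ sqrt(2π·7N) · (7N/e)^(7N).
The exponential factors combine to (8N)^(8N) / (N^N · (7N)^(7N)) = 8^(8N)/7^(7N) = (8^8/7^7)^N = (16777216/823543)^N.
The square-root prefactors combine to sqrt(2π·8N) / (sqrt(2π N)·sqrt(2π·7N)) = sqrt(8 / (2π·7·N)) = sqrt(4/(7π·26n)).
Substituting N = 26n: C(208n, 26n) ~ (16777216/823543)^(26n) · sqrt(4/(7π·26n)).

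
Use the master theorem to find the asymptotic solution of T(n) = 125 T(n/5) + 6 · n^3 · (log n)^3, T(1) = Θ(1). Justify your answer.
T(n) = Θ(n^3 · (log n)^4)

Here log_5 125 = 3 and f(n) = 6 · n^3 · (log n)^3 = Θ(n^(log_5 125) · (log n)^3). This is the extended Case 2 of the master theorem (f matches the critical exponent up to log factors), giving T(n) = Θ(n^(log_5 125) · (log n)^(3+1)) = Θ(n^3 · (log n)^4).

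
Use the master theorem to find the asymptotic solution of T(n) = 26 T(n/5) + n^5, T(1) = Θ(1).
T(n) = Θ(n^5)

log_5 26 ≈ 2.024. f(n) = n^5 dominates n^(log_5 26) since 5 > 2.024, and the regularity condition a·f(n/b) = 26·(n/5)^5 = (26/3125)·n^5 ≤ c·f(n) holds with c = 26/3125 ≈ 0.00832 < 1. So this is Case 3: T(n) = Θ(f(n)) = Θ(n^5).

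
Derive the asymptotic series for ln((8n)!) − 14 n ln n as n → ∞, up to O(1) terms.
ln((8n)!) − 14 n ln n = −6 n ln n + 8(ln 8 − 1) n + (1/2) ln(2π·8n) + O(1/n)

Stirling: ln((8n)!) = 8n ln(8n) − 8n + (1/2) ln(2π·8n) + O(1/n).
Expand 8n ln(8n) = 8n (ln n + ln 8) = 8n ln n + 8n ln 8.
Subtract 14n ln n: leading term is (8 − 14) n ln n = −6 n ln n. The next term is 8n ln 8 − 8n = 8(ln 8 − 1) n. Then the (1/2) ln(2π·8n) correction.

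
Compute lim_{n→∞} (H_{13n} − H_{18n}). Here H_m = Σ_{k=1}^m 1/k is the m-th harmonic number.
lim = ln(13/18)

Euler-Maclaurin gives H_m = ln m + γ + 1/(2m) + O(1/m^2). The γ and O(1/m) terms cancel in the difference:
  H_{13n} − H_{18n} = ln(13n) − ln(18n) + O(1/n) = ln(13/18) + O(1/n).
Hence the limit is ln(13/18).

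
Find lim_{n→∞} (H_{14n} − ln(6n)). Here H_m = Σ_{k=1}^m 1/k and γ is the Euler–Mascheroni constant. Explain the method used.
lim = ln(7/3) + γ

By Euler-Maclaurin, H_m = ln m + γ + O(1/m). So
  H_{14n} − ln(6n) = ln(14n) + γ − ln(6n) + O(1/n)
                       = ln(14/6) + γ + O(1/n).
Hence the limit is ln(14/6) + γ (= ln(7/3)).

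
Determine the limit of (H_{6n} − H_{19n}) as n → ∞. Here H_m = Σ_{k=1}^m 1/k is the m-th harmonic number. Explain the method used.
lim = ln(6/19)

Euler-Maclaurin gives H_m = ln m + γ + 1/(2m) + O(1/m^2). The γ and O(1/m) terms cancel in the difference:
  H_{6n} − H_{19n} = ln(6n) − ln(19n) + O(1/n) = ln(6/19) + O(1/n).
Hence the limit is ln(6/19).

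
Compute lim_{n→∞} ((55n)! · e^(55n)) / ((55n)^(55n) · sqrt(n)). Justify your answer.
lim = sqrt(2π·55)

Stirling: (55n)! ~ sqrt(2π·55n) · (55n/e)^(55n). Hence
  (55n)! · e^(55n) / (55n)^(55n) ~ sqrt(2π·55n).
Dividing by sqrt(n): sqrt(2π·55n) / sqrt(n) = sqrt(2π·55) · n^((1−1)/2), so the limit is sqrt(2π·55).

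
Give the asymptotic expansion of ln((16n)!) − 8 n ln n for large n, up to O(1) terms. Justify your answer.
ln((16n)!) − 8 n ln n = 8 n ln n + 16(ln 16 − 1) n + (1/2) ln(2π·16n) + O(1/n)

Stirling: ln((16n)!) = 16n ln(16n) − 16n + (1/2) ln(2π·16n) + O(1/n).
Expand 16n ln(16n) = 16n (ln n + ln 16) = 16n ln n + 16n ln 16.
Subtract 8n ln n: leading term is (16 − 8) n ln n = 8 n ln n. The next term is 16n ln 16 − 16n = 16(ln 16 − 1) n. Then the (1/2) ln(2π·16n) correction.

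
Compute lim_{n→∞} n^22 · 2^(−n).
lim = 0

Exponentials with base > 1 dominate every fixed polynomial: for any fixed c, n^c / 2^n → 0 as n → ∞ (e.g. by the ratio test, or by writing 2^n = e^(n ln 2) and noting e^(n ln 2) / n^c → ∞). Hence n^22 · 2^(−n) = n^22 / 2^n → 0.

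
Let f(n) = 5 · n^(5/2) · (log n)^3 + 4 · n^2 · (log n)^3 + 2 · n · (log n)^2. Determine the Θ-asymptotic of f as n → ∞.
f(n) ∈ Θ(n^(5/2) · (log n)^3)

Compare the terms by growth order. For large n, n^a · (log n)^b dominates n^a' · (log n)^b' iff a > a', or (a = a' and b > b'). Ranking the 3 terms shows the dominant one is 5 · n^(5/2) · (log n)^3. Hence f(n) ∈ Θ(n^(5/2) · (log n)^3).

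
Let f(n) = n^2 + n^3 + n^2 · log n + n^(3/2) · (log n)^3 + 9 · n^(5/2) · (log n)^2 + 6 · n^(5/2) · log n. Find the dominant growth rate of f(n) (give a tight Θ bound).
f(n) ∈ Θ(n^3)

Compare the terms by growth order. For large n, n^a · (log n)^b dominates n^a' · (log n)^b' iff a > a', or (a = a' and b > b'). Ranking the 6 terms shows the dominant one is n^3. Hence f(n) ∈ Θ(n^3).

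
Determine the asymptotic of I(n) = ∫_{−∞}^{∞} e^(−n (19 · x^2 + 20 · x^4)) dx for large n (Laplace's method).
I(n) ~ sqrt(π/(19n))

φ(x) = 19 · x^2 + 20 · x^4 has its unique global minimum at x* = 0 (since φ'(x) = 38x + 80x^3 = 0 only at x = 0 for real x with both coefficients positive, and φ → ∞ as |x| → ∞). At x* = 0, φ(0) = 0 and φ''(0) = 38. Laplace's method then gives
  I(n) ~ sqrt(2π / (n · φ''(0))) · e^(−n φ(0)) = sqrt(2π / (38n)) = sqrt(π/(19n)).
The 20 · x^4 term contributes only at subleading order (an O(1/n) relative correction).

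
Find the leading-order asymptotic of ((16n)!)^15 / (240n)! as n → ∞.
((16n)!)^15/(240n)! ~ ((2π·16n)^(14/2) / sqrt(15)) · 15^(−15·16n)  →  0

Write N = 16n. Stirling: N! ~ sqrt(2π N)(N/e)^N and (15N)! ~ sqrt(2π·15N)·(15N/e)^(15N).
  (N!)^15/(15N)! ~ (2π N)^(15/2) (N/e)^(15N) / [sqrt(2π·15N) (15N/e)^(15N)]
     = (2π N)^(15/2) / sqrt(2π·15N) · (N/(15N))^(15N)
     = (2π N)^((15−1)/2) / sqrt(15) · 15^(−15N).
Since 15^15 > 1, the factor 15^(−15N) decays exponentially, so the ratio → 0. Substituting N = 16n gives the stated form.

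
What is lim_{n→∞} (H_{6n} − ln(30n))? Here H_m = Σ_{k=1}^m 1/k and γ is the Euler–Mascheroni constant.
lim = −ln 5 + γ

By Euler-Maclaurin, H_m = ln m + γ + O(1/m). So
  H_{6n} − ln(30n) = ln(6n) + γ − ln(30n) + O(1/n)
                       = ln(6/30) + γ + O(1/n).
Hence the limit is ln(6/30) + γ (= −ln 5).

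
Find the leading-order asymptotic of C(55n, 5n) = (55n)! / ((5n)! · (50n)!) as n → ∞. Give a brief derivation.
C(55n, 5n) ~ (285311670611/10000000000)^(5n) · sqrt(11/(20π·5n))

Write N = 5n. Apply Stirling to each factorial:
  (11N)! ~ sqrt(2π·11N) · (11N/e)^(11N),
  N! ~ sqrt(2π N) · (N/e)^N,
  (10N)! ~ sqrt(2π·10N) · (10N/e)^(10N).
The exponential factors combine to (11N)^(11N) / (N^N · (10N)^(10N)) = 11^(11N)/10^(10N) = (11^11/10^10)^N = (285311670611/10000000000)^N.
The square-root prefactors combine to sqrt(2π·11N) / (sqrt(2π N)·sqrt(2π·10N)) = sqrt(11 / (2π·10·N)) = sqrt(11/(20π·5n)).
Substituting N = 5n: C(55n, 5n) ~ (285311670611/10000000000)^(5n) · sqrt(11/(20π·5n)).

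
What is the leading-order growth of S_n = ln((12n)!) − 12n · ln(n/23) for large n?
S_n ~ 12n · (ln 276 − 1) + O(ln n)

Stirling: ln((12n)!) = 12n ln(12n) − 12n + O(ln n).
  S_n = 12n ln(12n) − 12n − 12n ln(n/23) + O(ln n)
      = 12n ln(12n) − 12n ln n + 12n ln 23 − 12n + O(ln n)
      = 12n ln 12 + 12n ln 23 − 12n + O(ln n)
      = 12n (ln 276 − 1) + O(ln n).
Numerically ln(276) − 1 ≈ 4.6204.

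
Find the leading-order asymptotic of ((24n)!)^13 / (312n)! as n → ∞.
((24n)!)^13/(312n)! ~ ((2π·24n)^(12/2) / sqrt(13)) · 13^(−13·24n)  →  0

Write N = 24n. Stirling: N! ~ sqrt(2π N)(N/e)^N and (13N)! ~ sqrt(2π·13N)·(13N/e)^(13N).
  (N!)^13/(13N)! ~ (2π N)^(13/2) (N/e)^(13N) / [sqrt(2π·13N) (13N/e)^(13N)]
     = (2π N)^(13/2) / sqrt(2π·13N) · (N/(13N))^(13N)
     = (2π N)^((13−1)/2) / sqrt(13) · 13^(−13N).
Since 13^13 > 1, the factor 13^(−13N) decays exponentially, so the ratio → 0. Substituting N = 24n gives the stated form.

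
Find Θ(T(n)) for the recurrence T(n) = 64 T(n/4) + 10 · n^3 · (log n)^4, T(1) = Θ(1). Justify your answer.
T(n) = Θ(n^3 · (log n)^5)

Here log_4 64 = 3 and f(n) = 10 · n^3 · (log n)^4 = Θ(n^(log_4 64) · (log n)^4). This is the extended Case 2 of the master theorem (f matches the critical exponent up to log factors), giving T(n) = Θ(n^(log_4 64) · (log n)^(4+1)) = Θ(n^3 · (log n)^5).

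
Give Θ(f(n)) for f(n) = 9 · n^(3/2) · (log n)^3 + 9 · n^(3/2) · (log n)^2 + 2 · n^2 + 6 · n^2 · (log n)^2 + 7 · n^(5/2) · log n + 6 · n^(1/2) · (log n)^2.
f(n) ∈ Θ(n^(5/2) · log n)

Compare the terms by growth order. For large n, n^a · (log n)^b dominates n^a' · (log n)^b' iff a > a', or (a = a' and b > b'). Ranking the 6 terms shows the dominant one is 7 · n^(5/2) · log n. Hence f(n) ∈ Θ(n^(5/2) · log n).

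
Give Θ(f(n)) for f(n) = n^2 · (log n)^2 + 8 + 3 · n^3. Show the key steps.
f(n) ∈ Θ(n^3)

Compare the terms by growth order. For large n, n^a · (log n)^b dominates n^a' · (log n)^b' iff a > a', or (a = a' and b > b'). Ranking the 3 terms shows the dominant one is 3 · n^3. Hence f(n) ∈ Θ(n^3).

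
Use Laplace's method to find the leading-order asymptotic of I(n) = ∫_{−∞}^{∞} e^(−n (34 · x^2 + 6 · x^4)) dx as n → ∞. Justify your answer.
I(n) ~ sqrt(π/(34n))

φ(x) = 34 · x^2 + 6 · x^4 has its unique global minimum at x* = 0 (since φ'(x) = 68x + 24x^3 = 0 only at x = 0 for real x with both coefficients positive, and φ → ∞ as |x| → ∞). At x* = 0, φ(0) = 0 and φ''(0) = 68. Laplace's method then gives
  I(n) ~ sqrt(2π / (n · φ''(0))) · e^(−n φ(0)) = sqrt(2π / (68n)) = sqrt(π/(34n)).
The 6 · x^4 term contributes only at subleading order (an O(1/n) relative correction).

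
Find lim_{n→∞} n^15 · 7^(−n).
lim = 0

Exponentials with base > 1 dominate every fixed polynomial: for any fixed c, n^c / 7^n → 0 as n → ∞ (e.g. by the ratio test, or by writing 7^n = e^(n ln 7) and noting e^(n ln 7) / n^c → ∞). Hence n^15 · 7^(−n) = n^15 / 7^n → 0.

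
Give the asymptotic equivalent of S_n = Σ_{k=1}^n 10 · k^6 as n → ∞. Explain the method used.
S_n ~ 10 · n^7 / 7

By integral comparison (Euler-Maclaurin), Σ_{k=1}^n 10 · k^6 = 10 · ∫_0^n x^6 dx + O(n^6) = 10 · n^7/7 + O(n^6). (Equivalently, Faulhaber's formula gives the same leading term.)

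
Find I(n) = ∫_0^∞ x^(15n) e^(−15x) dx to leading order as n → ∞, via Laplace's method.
I(n) ~ (sqrt(2π·15n) / 15) · (15n/(15e))^(15n)

Write the integrand as exp(15n ln x − 15x) and set f(x) = 15n ln x − 15x. Then f'(x) = 15n/x − 15 = 0 at x* = 15n/15, and f''(x*) = −15n/x*^2 = −15^2/(15n). Laplace's method (interior maximum) gives
  I(n) ~ e^(f(x*)) · sqrt(2π / |f''(x*)|)
        = exp(15n ln(15n/15) − 15n) · sqrt(2π · 15n / 15^2)
        = (15n/15)^(15n) e^(−15n) · sqrt(2π·15n) / 15
        = (sqrt(2π·15n) / 15) · (15n/(15e))^(15n).
This matches Γ(15n+1)/15^(15n+1) with Stirling applied to Γ.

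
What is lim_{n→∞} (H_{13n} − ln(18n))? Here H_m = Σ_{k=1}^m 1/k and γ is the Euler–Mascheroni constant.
lim = ln(13/18) + γ

By Euler-Maclaurin, H_m = ln m + γ + O(1/m). So
  H_{13n} − ln(18n) = ln(13n) + γ − ln(18n) + O(1/n)
                       = ln(13/18) + γ + O(1/n).
Hence the limit is ln(13/18) + γ.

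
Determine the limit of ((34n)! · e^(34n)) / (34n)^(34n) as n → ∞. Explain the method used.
lim = ∞

Stirling: (34n)! ~ sqrt(2π·34n) · (34n/e)^(34n). Hence
  (34n)! · e^(34n) / (34n)^(34n) ~ sqrt(2π·34n) = sqrt(2π·34) · sqrt(n) → ∞.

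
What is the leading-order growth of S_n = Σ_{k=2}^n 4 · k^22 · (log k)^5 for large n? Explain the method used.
S_n ~ 4 · n^23 · (log n)^5 / 23

By integral comparison, S_n = ∫_1^n 4 · x^22 · (log x)^5 dx + O(n^22 · (log n)^5). For the integral, the leading term of ∫_1^n x^22 (log x)^5 dx is n^23/23 · (log n)^5 (by repeated integration by parts; each step lowers the log-exponent and produces a relatively O(1/log n) correction). Hence S_n ~ 4 · n^23 · (log n)^5 / 23.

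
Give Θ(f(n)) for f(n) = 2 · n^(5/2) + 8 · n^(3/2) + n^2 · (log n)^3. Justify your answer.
f(n) ∈ Θ(n^(5/2))

Compare the terms by growth order. For large n, n^a · (log n)^b dominates n^a' · (log n)^b' iff a > a', or (a = a' and b > b'). Ranking the 3 terms shows the dominant one is 2 · n^(5/2). Hence f(n) ∈ Θ(n^(5/2)).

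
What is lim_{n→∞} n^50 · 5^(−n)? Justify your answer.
lim = 0

Exponentials with base > 1 dominate every fixed polynomial: for any fixed c, n^c / 5^n → 0 as n → ∞ (e.g. by the ratio test, or by writing 5^n = e^(n ln 5) and noting e^(n ln 5) / n^c → ∞). Hence n^50 · 5^(−n) = n^50 / 5^n → 0.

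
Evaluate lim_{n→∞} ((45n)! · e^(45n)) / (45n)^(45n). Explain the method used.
lim = ∞

Stirling: (45n)! ~ sqrt(2π·45n) · (45n/e)^(45n). Hence
  (45n)! · e^(45n) / (45n)^(45n) ~ sqrt(2π·45n) = sqrt(2π·45) · sqrt(n) → ∞.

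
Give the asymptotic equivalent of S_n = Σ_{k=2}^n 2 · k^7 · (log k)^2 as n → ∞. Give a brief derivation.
S_n ~ n^8 · (log n)^2 / 4

By integral comparison, S_n = ∫_1^n 2 · x^7 · (log x)^2 dx + O(n^7 · (log n)^2). For the integral, the leading term of ∫_1^n x^7 (log x)^2 dx is n^8/8 · (log n)^2 (by repeated integration by parts; each step lowers the log-exponent and produces a relatively O(1/log n) correction). Hence S_n ~ n^8 · (log n)^2 / 4.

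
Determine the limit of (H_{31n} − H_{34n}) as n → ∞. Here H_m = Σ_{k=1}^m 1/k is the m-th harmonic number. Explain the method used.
lim = ln(31/34)

Euler-Maclaurin gives H_m = ln m + γ + 1/(2m) + O(1/m^2). The γ and O(1/m) terms cancel in the difference:
  H_{31n} − H_{34n} = ln(31n) − ln(34n) + O(1/n) = ln(31/34) + O(1/n).
Hence the limit is ln(31/34).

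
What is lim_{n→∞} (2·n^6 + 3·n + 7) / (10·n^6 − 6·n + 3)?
lim = 2/10 = 1/5

For large n the leading n^6 terms dominate both numerator and denominator. Dividing top and bottom by n^6, every other term tends to 0, leaving 2/10 = 1/5.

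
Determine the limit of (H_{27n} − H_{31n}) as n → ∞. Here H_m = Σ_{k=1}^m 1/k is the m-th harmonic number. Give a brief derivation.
lim = ln(27/31)

Euler-Maclaurin gives H_m = ln m + γ + 1/(2m) + O(1/m^2). The γ and O(1/m) terms cancel in the difference:
  H_{27n} − H_{31n} = ln(27n) − ln(31n) + O(1/n) = ln(27/31) + O(1/n).
Hence the limit is ln(27/31).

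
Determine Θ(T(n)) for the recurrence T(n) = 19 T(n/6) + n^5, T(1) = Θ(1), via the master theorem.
T(n) = Θ(n^5)

log_6 19 ≈ 1.643. f(n) = n^5 dominates n^(log_6 19) since 5 > 1.643, and the regularity condition a·f(n/b) = 19·(n/6)^5 = (19/7776)·n^5 ≤ c·f(n) holds with c = 19/7776 ≈ 0.00244 < 1. So this is Case 3: T(n) = Θ(f(n)) = Θ(n^5).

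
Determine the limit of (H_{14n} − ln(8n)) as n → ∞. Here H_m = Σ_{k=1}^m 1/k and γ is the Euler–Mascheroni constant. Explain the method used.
lim = ln(7/4) + γ

By Euler-Maclaurin, H_m = ln m + γ + O(1/m). So
  H_{14n} − ln(8n) = ln(14n) + γ − ln(8n) + O(1/n)
                       = ln(14/8) + γ + O(1/n).
Hence the limit is ln(14/8) + γ (= ln(7/4)).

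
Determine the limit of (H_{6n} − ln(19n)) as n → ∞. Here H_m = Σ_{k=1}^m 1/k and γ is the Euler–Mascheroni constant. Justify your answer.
lim = ln(6/19) + γ

By Euler-Maclaurin, H_m = ln m + γ + O(1/m). So
  H_{6n} − ln(19n) = ln(6n) + γ − ln(19n) + O(1/n)
                       = ln(6/19) + γ + O(1/n).
Hence the limit is ln(6/19) + γ.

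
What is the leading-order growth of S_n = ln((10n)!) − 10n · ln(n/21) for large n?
S_n ~ 10n · (ln 210 − 1) + O(ln n)

Stirling: ln((10n)!) = 10n ln(10n) − 10n + O(ln n).
  S_n = 10n ln(10n) − 10n − 10n ln(n/21) + O(ln n)
      = 10n ln(10n) − 10n ln n + 10n ln 21 − 10n + O(ln n)
      = 10n ln 10 + 10n ln 21 − 10n + O(ln n)
      = 10n (ln 210 − 1) + O(ln n).
Numerically ln(210) − 1 ≈ 4.3471.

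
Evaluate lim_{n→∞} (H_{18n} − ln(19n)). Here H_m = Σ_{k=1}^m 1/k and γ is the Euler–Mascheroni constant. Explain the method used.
lim = ln(18/19) + γ

By Euler-Maclaurin, H_m = ln m + γ + O(1/m). So
  H_{18n} − ln(19n) = ln(18n) + γ − ln(19n) + O(1/n)
                       = ln(18/19) + γ + O(1/n).
Hence the limit is ln(18/19) + γ.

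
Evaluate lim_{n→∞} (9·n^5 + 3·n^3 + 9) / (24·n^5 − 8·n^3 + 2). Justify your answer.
lim = 9/24 = 3/8

For large n the leading n^5 terms dominate both numerator and denominator. Dividing top and bottom by n^5, every other term tends to 0, leaving 9/24 = 3/8.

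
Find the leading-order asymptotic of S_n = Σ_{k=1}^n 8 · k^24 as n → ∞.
S_n ~ 8 · n^25 / 25

By integral comparison (Euler-Maclaurin), Σ_{k=1}^n 8 · k^24 = 8 · ∫_0^n x^24 dx + O(n^24) = 8 · n^25/25 + O(n^24). (Equivalently, Faulhaber's formula gives the same leading term.)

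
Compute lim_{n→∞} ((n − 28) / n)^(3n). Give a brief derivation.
lim = e^(−84)

Rewrite as (1 − 28/n)^(3n). By the standard limit (1 + x/n)^n → e^x, we have (1 − 28/n)^n → e^(−28), and raising to the 3rd power gives e^(−84).
More precisely, ln[(1 − 28/n)^(3n)] = 3n · ln(1 − 28/n) = 3n · (-28/n + O(1/n^2)) = -84 + O(1/n) → -84.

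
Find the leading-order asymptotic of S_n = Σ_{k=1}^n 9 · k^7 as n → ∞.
S_n ~ 9 · n^8 / 8

By integral comparison (Euler-Maclaurin), Σ_{k=1}^n 9 · k^7 = 9 · ∫_0^n x^7 dx + O(n^7) = 9 · n^8/8 + O(n^7). (Equivalently, Faulhaber's formula gives the same leading term.)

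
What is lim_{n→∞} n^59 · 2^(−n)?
lim = 0

Exponentials with base > 1 dominate every fixed polynomial: for any fixed c, n^c / 2^n → 0 as n → ∞ (e.g. by the ratio test, or by writing 2^n = e^(n ln 2) and noting e^(n ln 2) / n^c → ∞). Hence n^59 · 2^(−n) = n^59 / 2^n → 0.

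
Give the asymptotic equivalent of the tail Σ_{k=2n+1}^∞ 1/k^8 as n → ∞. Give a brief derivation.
Σ_{k>2n} 1/k^8 ~ 1/(7 · (2n)^7)

Compare to the integral: ∫_{2n}^∞ x^(−8) dx = [−x^(−7)/7]_{2n}^∞ = 1/((8−1)·(2n)^7). Euler-Maclaurin then gives
  Σ_{k>2n} 1/k^8 = ∫_{2n}^∞ dx/x^8 − 1/(2·(2n)^8) + O(1/(2n)^9).
(Equivalently this is ζ(8) − Σ_{k≤2n} 1/k^8.)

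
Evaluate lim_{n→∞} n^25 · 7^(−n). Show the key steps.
lim = 0

Exponentials with base > 1 dominate every fixed polynomial: for any fixed c, n^c / 7^n → 0 as n → ∞ (e.g. by the ratio test, or by writing 7^n = e^(n ln 7) and noting e^(n ln 7) / n^c → ∞). Hence n^25 · 7^(−n) = n^25 / 7^n → 0.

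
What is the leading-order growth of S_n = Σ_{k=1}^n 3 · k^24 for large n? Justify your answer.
S_n ~ 3 · n^25 / 25

By integral comparison (Euler-Maclaurin), Σ_{k=1}^n 3 · k^24 = 3 · ∫_0^n x^24 dx + O(n^24) = 3 · n^25/25 + O(n^24). (Equivalently, Faulhaber's formula gives the same leading term.)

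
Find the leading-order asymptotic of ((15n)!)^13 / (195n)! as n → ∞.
((15n)!)^13/(195n)! ~ ((2π·15n)^(12/2) / sqrt(13)) · 13^(−13·15n)  →  0

Write N = 15n. Stirling: N! ~ sqrt(2π N)(N/e)^N and (13N)! ~ sqrt(2π·13N)·(13N/e)^(13N).
  (N!)^13/(13N)! ~ (2π N)^(13/2) (N/e)^(13N) / [sqrt(2π·13N) (13N/e)^(13N)]
     = (2π N)^(13/2) / sqrt(2π·13N) · (N/(13N))^(13N)
     = (2π N)^((13−1)/2) / sqrt(13) · 13^(−13N).
Since 13^13 > 1, the factor 13^(−13N) decays exponentially, so the ratio → 0. Substituting N = 15n gives the stated form.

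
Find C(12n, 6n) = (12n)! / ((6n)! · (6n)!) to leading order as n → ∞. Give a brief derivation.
C(12n, 6n) ~ (4)^(6n) · sqrt(1/(π·6n))

Write N = 6n. Apply Stirling to each factorial:
  (2N)! ~ sqrt(2π·2N) · (2N/e)^(2N),
  N! ~ sqrt(2π N) · (N/e)^N,
  (1N)! ~ sqrt(2π·1N) · (1N/e)^(1N).
The exponential factors combine to (2N)^(2N) / (N^N · (1N)^(1N)) = 2^(2N)/1^(1N) = (2^2/1^1)^N = (4)^N.
The square-root prefactors combine to sqrt(2π·2N) / (sqrt(2π N)·sqrt(2π·1N)) = sqrt(2 / (2π·1·N)) = sqrt(1/(π·6n)).
Substituting N = 6n: C(12n, 6n) ~ (4)^(6n) · sqrt(1/(π·6n)).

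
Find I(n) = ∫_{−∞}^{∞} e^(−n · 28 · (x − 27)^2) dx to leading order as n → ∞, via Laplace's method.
I(n) = sqrt(π/(28n))

Here φ(x) = 28 · (x − 27)^2 has its unique minimum at x* = 27 with φ(x*) = 0 and φ''(x*) = 56. Laplace's method gives
  I(n) ~ e^(−n φ(x*)) · sqrt(2π / (n · φ''(x*))) = sqrt(2π / (56n)) = sqrt(π/(28n)).
This is exact: substituting u = (x − 27)·sqrt(28n) gives I(n) = (1/sqrt(28n)) ∫_{−∞}^{∞} e^(−u^2) du = sqrt(π/(28n)).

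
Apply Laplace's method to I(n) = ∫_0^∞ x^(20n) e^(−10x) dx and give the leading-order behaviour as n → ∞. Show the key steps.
I(n) ~ (sqrt(2π·20n) / 10) · (20n/(10e))^(20n)

Write the integrand as exp(20n ln x − 10x) and set f(x) = 20n ln x − 10x. Then f'(x) = 20n/x − 10 = 0 at x* = 20n/10, and f''(x*) = −20n/x*^2 = −10^2/(20n). Laplace's method (interior maximum) gives
  I(n) ~ e^(f(x*)) · sqrt(2π / |f''(x*)|)
        = exp(20n ln(20n/10) − 20n) · sqrt(2π · 20n / 10^2)
        = (20n/10)^(20n) e^(−20n) · sqrt(2π·20n) / 10
        = (sqrt(2π·20n) / 10) · (20n/(10e))^(20n).
This matches Γ(20n+1)/10^(20n+1) with Stirling applied to Γ.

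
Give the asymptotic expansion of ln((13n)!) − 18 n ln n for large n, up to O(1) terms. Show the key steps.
ln((13n)!) − 18 n ln n = −5 n ln n + 13(ln 13 − 1) n + (1/2) ln(2π·13n) + O(1/n)

Stirling: ln((13n)!) = 13n ln(13n) − 13n + (1/2) ln(2π·13n) + O(1/n).
Expand 13n ln(13n) = 13n (ln n + ln 13) = 13n ln n + 13n ln 13.
Subtract 18n ln n: leading term is (13 − 18) n ln n = −5 n ln n. The next term is 13n ln 13 − 13n = 13(ln 13 − 1) n. Then the (1/2) ln(2π·13n) correction.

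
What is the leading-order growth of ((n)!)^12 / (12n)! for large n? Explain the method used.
((n)!)^12/(12n)! ~ ((2π·n)^(11/2) / sqrt(12)) · 12^(−12·n)  →  0

Write N = n. Stirling: N! ~ sqrt(2π N)(N/e)^N and (12N)! ~ sqrt(2π·12N)·(12N/e)^(12N).
  (N!)^12/(12N)! ~ (2π N)^(12/2) (N/e)^(12N) / [sqrt(2π·12N) (12N/e)^(12N)]
     = (2π N)^(12/2) / sqrt(2π·12N) · (N/(12N))^(12N)
     = (2π N)^((12−1)/2) / sqrt(12) · 12^(−12N).
Since 12^12 > 1, the factor 12^(−12N) decays exponentially, so the ratio → 0. Substituting N = n gives the stated form.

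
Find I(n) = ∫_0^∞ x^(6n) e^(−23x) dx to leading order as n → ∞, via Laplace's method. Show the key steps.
I(n) ~ (sqrt(2π·6n) / 23) · (6n/(23e))^(6n)

Write the integrand as exp(6n ln x − 23x) and set f(x) = 6n ln x − 23x. Then f'(x) = 6n/x − 23 = 0 at x* = 6n/23, and f''(x*) = −6n/x*^2 = −23^2/(6n). Laplace's method (interior maximum) gives
  I(n) ~ e^(f(x*)) · sqrt(2π / |f''(x*)|)
        = exp(6n ln(6n/23) − 6n) · sqrt(2π · 6n / 23^2)
        = (6n/23)^(6n) e^(−6n) · sqrt(2π·6n) / 23
        = (sqrt(2π·6n) / 23) · (6n/(23e))^(6n).
This matches Γ(6n+1)/23^(6n+1) with Stirling applied to Γ.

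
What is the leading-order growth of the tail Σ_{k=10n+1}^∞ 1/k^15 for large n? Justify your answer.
Σ_{k>10n} 1/k^15 ~ 1/(14 · (10n)^14)

Compare to the integral: ∫_{10n}^∞ x^(−15) dx = [−x^(−14)/14]_{10n}^∞ = 1/((15−1)·(10n)^14). Euler-Maclaurin then gives
  Σ_{k>10n} 1/k^15 = ∫_{10n}^∞ dx/x^15 − 1/(2·(10n)^15) + O(1/(10n)^16).
(Equivalently this is ζ(15) − Σ_{k≤10n} 1/k^15.)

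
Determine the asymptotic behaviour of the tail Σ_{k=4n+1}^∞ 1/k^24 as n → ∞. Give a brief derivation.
Σ_{k>4n} 1/k^24 ~ 1/(23 · (4n)^23)

Compare to the integral: ∫_{4n}^∞ x^(−24) dx = [−x^(−23)/23]_{4n}^∞ = 1/((24−1)·(4n)^23). Euler-Maclaurin then gives
  Σ_{k>4n} 1/k^24 = ∫_{4n}^∞ dx/x^24 − 1/(2·(4n)^24) + O(1/(4n)^25).
(Equivalently this is ζ(24) − Σ_{k≤4n} 1/k^24.)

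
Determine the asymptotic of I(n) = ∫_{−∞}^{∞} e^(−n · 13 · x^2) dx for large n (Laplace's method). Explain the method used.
I(n) = sqrt(π/(13n))

Here φ(x) = 13 · x^2 has its unique minimum at x* = 0 with φ(x*) = 0 and φ''(x*) = 26. Laplace's method gives
  I(n) ~ e^(−n φ(x*)) · sqrt(2π / (n · φ''(x*))) = sqrt(2π / (26n)) = sqrt(π/(13n)).
This is exact: substituting u = (x − 0)·sqrt(13n) gives I(n) = (1/sqrt(13n)) ∫_{−∞}^{∞} e^(−u^2) du = sqrt(π/(13n)).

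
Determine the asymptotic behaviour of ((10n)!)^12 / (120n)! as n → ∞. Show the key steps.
((10n)!)^12/(120n)! ~ ((2π·10n)^(11/2) / sqrt(12)) · 12^(−12·10n)  →  0

Write N = 10n. Stirling: N! ~ sqrt(2π N)(N/e)^N and (12N)! ~ sqrt(2π·12N)·(12N/e)^(12N).
  (N!)^12/(12N)! ~ (2π N)^(12/2) (N/e)^(12N) / [sqrt(2π·12N) (12N/e)^(12N)]
     = (2π N)^(12/2) / sqrt(2π·12N) · (N/(12N))^(12N)
     = (2π N)^((12−1)/2) / sqrt(12) · 12^(−12N).
Since 12^12 > 1, the factor 12^(−12N) decays exponentially, so the ratio → 0. Substituting N = 10n gives the stated form.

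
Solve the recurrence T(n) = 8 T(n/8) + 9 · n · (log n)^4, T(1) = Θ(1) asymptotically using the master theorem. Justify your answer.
T(n) = Θ(n · (log n)^5)

Here log_8 8 = 1 and f(n) = 9 · n · (log n)^4 = Θ(n^(log_8 8) · (log n)^4). This is the extended Case 2 of the master theorem (f matches the critical exponent up to log factors), giving T(n) = Θ(n^(log_8 8) · (log n)^(4+1)) = Θ(n · (log n)^5).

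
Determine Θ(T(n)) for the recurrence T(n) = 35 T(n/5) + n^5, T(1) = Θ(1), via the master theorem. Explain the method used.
T(n) = Θ(n^5)

log_5 35 ≈ 2.209. f(n) = n^5 dominates n^(log_5 35) since 5 > 2.209, and the regularity condition a·f(n/b) = 35·(n/5)^5 = (35/3125)·n^5 ≤ c·f(n) holds with c = 35/3125 ≈ 0.0112 < 1. So this is Case 3: T(n) = Θ(f(n)) = Θ(n^5).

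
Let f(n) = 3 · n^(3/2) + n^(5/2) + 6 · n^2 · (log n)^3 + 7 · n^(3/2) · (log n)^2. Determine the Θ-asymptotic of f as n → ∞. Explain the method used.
f(n) ∈ Θ(n^(5/2))

Compare the terms by growth order. For large n, n^a · (log n)^b dominates n^a' · (log n)^b' iff a > a', or (a = a' and b > b'). Ranking the 4 terms shows the dominant one is n^(5/2). Hence f(n) ∈ Θ(n^(5/2)).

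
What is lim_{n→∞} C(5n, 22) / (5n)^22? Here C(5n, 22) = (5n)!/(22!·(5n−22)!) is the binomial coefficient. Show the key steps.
lim = 1/22! = 1/1124000727777607680000

With N = 5n → ∞: C(N, 22) / N^22 = [N(N−1)…(N−21)] / (22! · N^22) = (1/22!) · 1 · (1 − 1/(5n)) · … · (1 − 21/(5n)). Each factor → 1 as N → ∞, so the limit is 1/22! = 1/1124000727777607680000.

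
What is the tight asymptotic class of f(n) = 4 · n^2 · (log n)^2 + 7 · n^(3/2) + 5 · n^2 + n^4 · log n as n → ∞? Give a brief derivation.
f(n) ∈ Θ(n^4 · log n)

Compare the terms by growth order. For large n, n^a · (log n)^b dominates n^a' · (log n)^b' iff a > a', or (a = a' and b > b'). Ranking the 4 terms shows the dominant one is n^4 · log n. Hence f(n) ∈ Θ(n^4 · log n).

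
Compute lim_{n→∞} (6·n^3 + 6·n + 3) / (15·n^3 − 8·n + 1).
lim = 6/15 = 2/5

For large n the leading n^3 terms dominate both numerator and denominator. Dividing top and bottom by n^3, every other term tends to 0, leaving 6/15 = 2/5.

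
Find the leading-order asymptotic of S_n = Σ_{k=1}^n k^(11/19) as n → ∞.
S_n ~ (19/30) · n^(30/19)

Integral comparison: Σ_{k=1}^n k^(11/19) = ∫_0^n x^(11/19) dx + O(n^(11/19)). The integral is n^(1 + 11/19) / (1 + 11/19) = n^((11+19)/19) / ((11+19)/19) = (19/30) · n^(30/19).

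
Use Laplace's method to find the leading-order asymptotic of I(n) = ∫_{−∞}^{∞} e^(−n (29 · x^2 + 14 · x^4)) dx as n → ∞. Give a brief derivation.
I(n) ~ sqrt(π/(29n))

φ(x) = 29 · x^2 + 14 · x^4 has its unique global minimum at x* = 0 (since φ'(x) = 58x + 56x^3 = 0 only at x = 0 for real x with both coefficients positive, and φ → ∞ as |x| → ∞). At x* = 0, φ(0) = 0 and φ''(0) = 58. Laplace's method then gives
  I(n) ~ sqrt(2π / (n · φ''(0))) · e^(−n φ(0)) = sqrt(2π / (58n)) = sqrt(π/(29n)).
The 14 · x^4 term contributes only at subleading order (an O(1/n) relative correction).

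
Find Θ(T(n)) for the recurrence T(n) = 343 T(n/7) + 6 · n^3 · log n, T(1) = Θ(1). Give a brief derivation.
T(n) = Θ(n^3 · (log n)^2)

Here log_7 343 = 3 and f(n) = 6 · n^3 · log n = Θ(n^(log_7 343) · (log n)^1). This is the extended Case 2 of the master theorem (f matches the critical exponent up to log factors), giving T(n) = Θ(n^(log_7 343) · (log n)^(1+1)) = Θ(n^3 · (log n)^2).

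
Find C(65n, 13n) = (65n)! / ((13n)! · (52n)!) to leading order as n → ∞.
C(65n, 13n) ~ (3125/256)^(13n) · sqrt(5/(8π·13n))

Write N = 13n. Apply Stirling to each factorial:
  (5N)! ~ sqrt(2π·5N) · (5N/e)^(5N),
  N! ~ sqrt(2π N) · (N/e)^N,
  (4N)! ~ sqrt(2π·4N) · (4N/e)^(4N).
The exponential factors combine to (5N)^(5N) / (N^N · (4N)^(4N)) = 5^(5N)/4^(4N) = (5^5/4^4)^N = (3125/256)^N.
The square-root prefactors combine to sqrt(2π·5N) / (sqrt(2π N)·sqrt(2π·4N)) = sqrt(5 / (2π·4·N)) = sqrt(5/(8π·13n)).
Substituting N = 13n: C(65n, 13n) ~ (3125/256)^(13n) · sqrt(5/(8π·13n)).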